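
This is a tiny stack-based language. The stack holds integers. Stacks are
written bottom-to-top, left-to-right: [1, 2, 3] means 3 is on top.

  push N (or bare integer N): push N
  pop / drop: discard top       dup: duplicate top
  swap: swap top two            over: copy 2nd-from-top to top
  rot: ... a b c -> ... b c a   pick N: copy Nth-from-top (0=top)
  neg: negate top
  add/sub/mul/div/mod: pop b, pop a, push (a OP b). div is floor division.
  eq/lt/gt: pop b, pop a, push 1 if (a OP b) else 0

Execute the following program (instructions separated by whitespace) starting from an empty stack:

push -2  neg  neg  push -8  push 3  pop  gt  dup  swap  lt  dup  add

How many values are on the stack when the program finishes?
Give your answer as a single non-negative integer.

Answer: 1

Derivation:
After 'push -2': stack = [-2] (depth 1)
After 'neg': stack = [2] (depth 1)
After 'neg': stack = [-2] (depth 1)
After 'push -8': stack = [-2, -8] (depth 2)
After 'push 3': stack = [-2, -8, 3] (depth 3)
After 'pop': stack = [-2, -8] (depth 2)
After 'gt': stack = [1] (depth 1)
After 'dup': stack = [1, 1] (depth 2)
After 'swap': stack = [1, 1] (depth 2)
After 'lt': stack = [0] (depth 1)
After 'dup': stack = [0, 0] (depth 2)
After 'add': stack = [0] (depth 1)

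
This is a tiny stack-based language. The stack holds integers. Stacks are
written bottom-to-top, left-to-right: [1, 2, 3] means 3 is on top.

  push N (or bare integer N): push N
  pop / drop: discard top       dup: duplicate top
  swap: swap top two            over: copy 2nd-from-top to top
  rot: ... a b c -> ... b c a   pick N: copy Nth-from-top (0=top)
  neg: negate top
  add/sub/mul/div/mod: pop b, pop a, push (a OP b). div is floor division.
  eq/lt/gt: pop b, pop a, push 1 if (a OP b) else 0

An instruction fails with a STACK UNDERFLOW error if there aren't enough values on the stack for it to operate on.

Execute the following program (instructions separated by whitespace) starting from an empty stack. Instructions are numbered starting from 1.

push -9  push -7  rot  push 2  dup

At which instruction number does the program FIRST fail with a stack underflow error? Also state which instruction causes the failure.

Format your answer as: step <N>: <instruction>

Step 1 ('push -9'): stack = [-9], depth = 1
Step 2 ('push -7'): stack = [-9, -7], depth = 2
Step 3 ('rot'): needs 3 value(s) but depth is 2 — STACK UNDERFLOW

Answer: step 3: rot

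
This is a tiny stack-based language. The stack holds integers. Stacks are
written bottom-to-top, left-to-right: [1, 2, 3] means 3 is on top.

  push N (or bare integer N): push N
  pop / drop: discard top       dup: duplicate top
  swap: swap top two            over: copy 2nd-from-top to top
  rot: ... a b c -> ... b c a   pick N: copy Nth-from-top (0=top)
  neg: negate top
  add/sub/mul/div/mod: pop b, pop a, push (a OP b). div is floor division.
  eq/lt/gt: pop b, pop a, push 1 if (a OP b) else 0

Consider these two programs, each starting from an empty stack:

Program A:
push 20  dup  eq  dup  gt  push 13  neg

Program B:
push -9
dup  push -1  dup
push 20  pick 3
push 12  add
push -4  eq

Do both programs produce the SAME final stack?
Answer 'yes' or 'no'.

Answer: no

Derivation:
Program A trace:
  After 'push 20': [20]
  After 'dup': [20, 20]
  After 'eq': [1]
  After 'dup': [1, 1]
  After 'gt': [0]
  After 'push 13': [0, 13]
  After 'neg': [0, -13]
Program A final stack: [0, -13]

Program B trace:
  After 'push -9': [-9]
  After 'dup': [-9, -9]
  After 'push -1': [-9, -9, -1]
  After 'dup': [-9, -9, -1, -1]
  After 'push 20': [-9, -9, -1, -1, 20]
  After 'pick 3': [-9, -9, -1, -1, 20, -9]
  After 'push 12': [-9, -9, -1, -1, 20, -9, 12]
  After 'add': [-9, -9, -1, -1, 20, 3]
  After 'push -4': [-9, -9, -1, -1, 20, 3, -4]
  After 'eq': [-9, -9, -1, -1, 20, 0]
Program B final stack: [-9, -9, -1, -1, 20, 0]
Same: no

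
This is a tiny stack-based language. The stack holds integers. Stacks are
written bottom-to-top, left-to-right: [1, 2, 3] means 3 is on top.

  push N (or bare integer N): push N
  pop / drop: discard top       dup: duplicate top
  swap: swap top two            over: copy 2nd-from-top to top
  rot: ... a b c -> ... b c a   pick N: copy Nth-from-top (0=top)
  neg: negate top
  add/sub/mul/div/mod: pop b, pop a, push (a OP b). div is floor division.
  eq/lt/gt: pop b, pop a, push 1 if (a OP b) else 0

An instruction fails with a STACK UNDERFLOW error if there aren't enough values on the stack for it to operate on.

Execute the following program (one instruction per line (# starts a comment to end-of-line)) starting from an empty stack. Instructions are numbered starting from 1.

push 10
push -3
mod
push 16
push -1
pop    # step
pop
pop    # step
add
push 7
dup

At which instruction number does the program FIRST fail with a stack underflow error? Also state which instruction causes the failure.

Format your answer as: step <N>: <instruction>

Step 1 ('push 10'): stack = [10], depth = 1
Step 2 ('push -3'): stack = [10, -3], depth = 2
Step 3 ('mod'): stack = [-2], depth = 1
Step 4 ('push 16'): stack = [-2, 16], depth = 2
Step 5 ('push -1'): stack = [-2, 16, -1], depth = 3
Step 6 ('pop'): stack = [-2, 16], depth = 2
Step 7 ('pop'): stack = [-2], depth = 1
Step 8 ('pop'): stack = [], depth = 0
Step 9 ('add'): needs 2 value(s) but depth is 0 — STACK UNDERFLOW

Answer: step 9: add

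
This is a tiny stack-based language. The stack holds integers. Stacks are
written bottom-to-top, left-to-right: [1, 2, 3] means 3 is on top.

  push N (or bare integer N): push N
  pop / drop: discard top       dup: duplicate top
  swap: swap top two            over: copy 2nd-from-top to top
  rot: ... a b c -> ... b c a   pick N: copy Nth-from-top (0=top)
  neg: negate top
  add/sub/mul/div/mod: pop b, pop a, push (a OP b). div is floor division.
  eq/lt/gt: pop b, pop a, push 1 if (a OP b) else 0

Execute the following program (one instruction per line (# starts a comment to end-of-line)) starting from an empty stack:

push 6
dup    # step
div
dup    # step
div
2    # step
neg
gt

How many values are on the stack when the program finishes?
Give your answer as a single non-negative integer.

After 'push 6': stack = [6] (depth 1)
After 'dup': stack = [6, 6] (depth 2)
After 'div': stack = [1] (depth 1)
After 'dup': stack = [1, 1] (depth 2)
After 'div': stack = [1] (depth 1)
After 'push 2': stack = [1, 2] (depth 2)
After 'neg': stack = [1, -2] (depth 2)
After 'gt': stack = [1] (depth 1)

Answer: 1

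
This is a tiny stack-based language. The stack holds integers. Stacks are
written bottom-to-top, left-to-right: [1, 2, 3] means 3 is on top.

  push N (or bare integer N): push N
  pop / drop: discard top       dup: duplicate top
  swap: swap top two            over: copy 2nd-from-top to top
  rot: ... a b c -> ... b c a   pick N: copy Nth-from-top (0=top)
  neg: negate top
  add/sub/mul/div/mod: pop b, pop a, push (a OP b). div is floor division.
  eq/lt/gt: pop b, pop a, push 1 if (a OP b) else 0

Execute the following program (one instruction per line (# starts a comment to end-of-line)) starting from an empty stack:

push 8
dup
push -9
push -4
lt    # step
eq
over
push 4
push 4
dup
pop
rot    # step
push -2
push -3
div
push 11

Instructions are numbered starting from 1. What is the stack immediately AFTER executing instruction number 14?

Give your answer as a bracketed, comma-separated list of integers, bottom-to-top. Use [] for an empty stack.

Step 1 ('push 8'): [8]
Step 2 ('dup'): [8, 8]
Step 3 ('push -9'): [8, 8, -9]
Step 4 ('push -4'): [8, 8, -9, -4]
Step 5 ('lt'): [8, 8, 1]
Step 6 ('eq'): [8, 0]
Step 7 ('over'): [8, 0, 8]
Step 8 ('push 4'): [8, 0, 8, 4]
Step 9 ('push 4'): [8, 0, 8, 4, 4]
Step 10 ('dup'): [8, 0, 8, 4, 4, 4]
Step 11 ('pop'): [8, 0, 8, 4, 4]
Step 12 ('rot'): [8, 0, 4, 4, 8]
Step 13 ('push -2'): [8, 0, 4, 4, 8, -2]
Step 14 ('push -3'): [8, 0, 4, 4, 8, -2, -3]

Answer: [8, 0, 4, 4, 8, -2, -3]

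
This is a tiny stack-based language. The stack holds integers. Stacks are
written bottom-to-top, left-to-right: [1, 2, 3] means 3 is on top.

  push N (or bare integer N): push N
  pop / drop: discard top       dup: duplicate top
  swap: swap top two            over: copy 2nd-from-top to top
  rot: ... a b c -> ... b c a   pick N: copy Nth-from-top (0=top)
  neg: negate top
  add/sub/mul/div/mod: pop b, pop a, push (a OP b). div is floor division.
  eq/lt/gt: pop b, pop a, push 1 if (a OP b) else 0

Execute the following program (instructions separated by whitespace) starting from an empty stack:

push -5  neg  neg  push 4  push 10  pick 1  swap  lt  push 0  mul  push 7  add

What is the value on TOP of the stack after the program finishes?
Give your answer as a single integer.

Answer: 7

Derivation:
After 'push -5': [-5]
After 'neg': [5]
After 'neg': [-5]
After 'push 4': [-5, 4]
After 'push 10': [-5, 4, 10]
After 'pick 1': [-5, 4, 10, 4]
After 'swap': [-5, 4, 4, 10]
After 'lt': [-5, 4, 1]
After 'push 0': [-5, 4, 1, 0]
After 'mul': [-5, 4, 0]
After 'push 7': [-5, 4, 0, 7]
After 'add': [-5, 4, 7]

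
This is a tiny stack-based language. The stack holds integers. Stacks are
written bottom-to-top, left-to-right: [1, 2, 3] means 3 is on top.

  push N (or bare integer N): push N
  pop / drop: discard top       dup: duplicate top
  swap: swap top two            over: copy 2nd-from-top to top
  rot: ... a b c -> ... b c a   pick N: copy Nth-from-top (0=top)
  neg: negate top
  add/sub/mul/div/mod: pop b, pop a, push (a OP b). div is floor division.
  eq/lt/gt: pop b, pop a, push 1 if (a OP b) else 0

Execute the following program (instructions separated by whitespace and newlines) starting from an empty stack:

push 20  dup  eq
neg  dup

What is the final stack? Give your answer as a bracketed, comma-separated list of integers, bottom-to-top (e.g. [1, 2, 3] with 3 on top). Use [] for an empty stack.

Answer: [-1, -1]

Derivation:
After 'push 20': [20]
After 'dup': [20, 20]
After 'eq': [1]
After 'neg': [-1]
After 'dup': [-1, -1]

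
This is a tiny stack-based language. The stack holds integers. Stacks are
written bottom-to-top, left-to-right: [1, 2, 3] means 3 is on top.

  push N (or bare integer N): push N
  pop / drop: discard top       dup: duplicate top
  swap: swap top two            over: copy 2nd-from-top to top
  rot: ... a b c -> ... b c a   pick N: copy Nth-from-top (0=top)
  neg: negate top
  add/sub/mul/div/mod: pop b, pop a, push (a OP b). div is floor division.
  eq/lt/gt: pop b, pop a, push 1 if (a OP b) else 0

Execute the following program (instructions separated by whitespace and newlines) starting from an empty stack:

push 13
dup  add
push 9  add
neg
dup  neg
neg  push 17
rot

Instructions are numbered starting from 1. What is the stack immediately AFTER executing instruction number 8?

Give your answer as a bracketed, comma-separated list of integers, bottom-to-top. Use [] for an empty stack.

Answer: [-35, 35]

Derivation:
Step 1 ('push 13'): [13]
Step 2 ('dup'): [13, 13]
Step 3 ('add'): [26]
Step 4 ('push 9'): [26, 9]
Step 5 ('add'): [35]
Step 6 ('neg'): [-35]
Step 7 ('dup'): [-35, -35]
Step 8 ('neg'): [-35, 35]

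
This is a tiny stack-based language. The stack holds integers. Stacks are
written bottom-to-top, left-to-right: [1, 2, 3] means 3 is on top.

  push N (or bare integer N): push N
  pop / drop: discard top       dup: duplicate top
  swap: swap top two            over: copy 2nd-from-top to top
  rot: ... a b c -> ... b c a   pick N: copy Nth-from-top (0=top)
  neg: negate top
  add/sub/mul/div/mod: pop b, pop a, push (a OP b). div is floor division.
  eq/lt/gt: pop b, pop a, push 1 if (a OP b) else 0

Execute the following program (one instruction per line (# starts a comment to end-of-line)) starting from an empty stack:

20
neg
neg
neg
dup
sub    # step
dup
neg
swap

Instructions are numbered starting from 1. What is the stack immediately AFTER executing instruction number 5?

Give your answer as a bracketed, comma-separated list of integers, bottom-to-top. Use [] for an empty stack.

Answer: [-20, -20]

Derivation:
Step 1 ('20'): [20]
Step 2 ('neg'): [-20]
Step 3 ('neg'): [20]
Step 4 ('neg'): [-20]
Step 5 ('dup'): [-20, -20]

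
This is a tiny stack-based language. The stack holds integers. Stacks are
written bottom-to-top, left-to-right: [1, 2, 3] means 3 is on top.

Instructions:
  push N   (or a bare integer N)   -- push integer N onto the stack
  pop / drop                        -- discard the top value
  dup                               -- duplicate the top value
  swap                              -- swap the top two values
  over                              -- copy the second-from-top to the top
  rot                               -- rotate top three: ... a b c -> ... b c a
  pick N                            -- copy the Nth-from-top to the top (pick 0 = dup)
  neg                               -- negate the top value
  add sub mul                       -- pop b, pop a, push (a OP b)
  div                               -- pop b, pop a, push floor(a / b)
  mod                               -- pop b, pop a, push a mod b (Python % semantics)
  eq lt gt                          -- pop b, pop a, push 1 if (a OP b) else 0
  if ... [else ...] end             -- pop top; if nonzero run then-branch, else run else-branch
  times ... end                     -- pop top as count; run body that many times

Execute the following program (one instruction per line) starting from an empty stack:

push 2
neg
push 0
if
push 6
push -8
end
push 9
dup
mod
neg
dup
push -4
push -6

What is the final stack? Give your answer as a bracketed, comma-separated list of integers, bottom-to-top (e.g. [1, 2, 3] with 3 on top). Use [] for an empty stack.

After 'push 2': [2]
After 'neg': [-2]
After 'push 0': [-2, 0]
After 'if': [-2]
After 'push 9': [-2, 9]
After 'dup': [-2, 9, 9]
After 'mod': [-2, 0]
After 'neg': [-2, 0]
After 'dup': [-2, 0, 0]
After 'push -4': [-2, 0, 0, -4]
After 'push -6': [-2, 0, 0, -4, -6]

Answer: [-2, 0, 0, -4, -6]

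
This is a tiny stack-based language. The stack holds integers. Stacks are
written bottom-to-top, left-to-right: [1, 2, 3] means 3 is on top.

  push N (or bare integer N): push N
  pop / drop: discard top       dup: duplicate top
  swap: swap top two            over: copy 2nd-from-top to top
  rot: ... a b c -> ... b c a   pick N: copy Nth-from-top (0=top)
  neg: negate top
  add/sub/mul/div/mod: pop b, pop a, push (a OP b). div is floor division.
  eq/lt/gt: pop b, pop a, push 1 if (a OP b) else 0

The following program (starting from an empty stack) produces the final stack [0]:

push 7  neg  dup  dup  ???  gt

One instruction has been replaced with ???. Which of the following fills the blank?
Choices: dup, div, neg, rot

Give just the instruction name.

Stack before ???: [-7, -7, -7]
Stack after ???:  [-7, 1]
Checking each choice:
  dup: produces [-7, -7, 0]
  div: MATCH
  neg: produces [-7, 0]
  rot: produces [-7, 0]


Answer: div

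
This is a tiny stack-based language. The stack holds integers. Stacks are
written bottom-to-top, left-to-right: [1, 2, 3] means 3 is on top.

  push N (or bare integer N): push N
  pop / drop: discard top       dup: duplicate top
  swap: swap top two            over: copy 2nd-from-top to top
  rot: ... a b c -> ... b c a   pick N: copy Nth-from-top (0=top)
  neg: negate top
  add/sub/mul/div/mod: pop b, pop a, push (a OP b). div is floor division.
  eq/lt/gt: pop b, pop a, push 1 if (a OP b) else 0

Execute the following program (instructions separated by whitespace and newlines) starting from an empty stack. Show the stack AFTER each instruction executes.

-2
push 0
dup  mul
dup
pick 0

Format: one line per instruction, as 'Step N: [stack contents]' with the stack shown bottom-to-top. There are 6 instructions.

Step 1: [-2]
Step 2: [-2, 0]
Step 3: [-2, 0, 0]
Step 4: [-2, 0]
Step 5: [-2, 0, 0]
Step 6: [-2, 0, 0, 0]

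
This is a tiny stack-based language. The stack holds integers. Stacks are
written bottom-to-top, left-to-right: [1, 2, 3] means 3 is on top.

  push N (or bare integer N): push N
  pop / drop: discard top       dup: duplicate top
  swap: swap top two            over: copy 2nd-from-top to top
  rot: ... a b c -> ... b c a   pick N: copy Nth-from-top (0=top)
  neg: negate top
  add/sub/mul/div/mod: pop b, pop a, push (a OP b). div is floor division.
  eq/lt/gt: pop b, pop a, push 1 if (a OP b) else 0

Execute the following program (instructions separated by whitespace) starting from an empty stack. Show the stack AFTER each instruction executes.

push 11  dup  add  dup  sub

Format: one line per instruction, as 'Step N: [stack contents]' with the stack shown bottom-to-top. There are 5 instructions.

Step 1: [11]
Step 2: [11, 11]
Step 3: [22]
Step 4: [22, 22]
Step 5: [0]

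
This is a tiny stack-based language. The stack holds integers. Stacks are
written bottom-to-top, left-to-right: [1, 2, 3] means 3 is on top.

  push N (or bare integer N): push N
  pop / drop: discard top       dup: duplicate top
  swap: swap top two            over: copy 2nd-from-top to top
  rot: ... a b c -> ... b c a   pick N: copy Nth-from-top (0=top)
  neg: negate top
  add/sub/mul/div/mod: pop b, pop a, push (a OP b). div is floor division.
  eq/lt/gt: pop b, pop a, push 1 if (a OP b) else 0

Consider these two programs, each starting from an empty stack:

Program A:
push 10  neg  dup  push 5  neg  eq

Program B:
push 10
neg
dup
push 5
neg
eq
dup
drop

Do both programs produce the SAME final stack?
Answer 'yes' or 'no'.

Program A trace:
  After 'push 10': [10]
  After 'neg': [-10]
  After 'dup': [-10, -10]
  After 'push 5': [-10, -10, 5]
  After 'neg': [-10, -10, -5]
  After 'eq': [-10, 0]
Program A final stack: [-10, 0]

Program B trace:
  After 'push 10': [10]
  After 'neg': [-10]
  After 'dup': [-10, -10]
  After 'push 5': [-10, -10, 5]
  After 'neg': [-10, -10, -5]
  After 'eq': [-10, 0]
  After 'dup': [-10, 0, 0]
  After 'drop': [-10, 0]
Program B final stack: [-10, 0]
Same: yes

Answer: yes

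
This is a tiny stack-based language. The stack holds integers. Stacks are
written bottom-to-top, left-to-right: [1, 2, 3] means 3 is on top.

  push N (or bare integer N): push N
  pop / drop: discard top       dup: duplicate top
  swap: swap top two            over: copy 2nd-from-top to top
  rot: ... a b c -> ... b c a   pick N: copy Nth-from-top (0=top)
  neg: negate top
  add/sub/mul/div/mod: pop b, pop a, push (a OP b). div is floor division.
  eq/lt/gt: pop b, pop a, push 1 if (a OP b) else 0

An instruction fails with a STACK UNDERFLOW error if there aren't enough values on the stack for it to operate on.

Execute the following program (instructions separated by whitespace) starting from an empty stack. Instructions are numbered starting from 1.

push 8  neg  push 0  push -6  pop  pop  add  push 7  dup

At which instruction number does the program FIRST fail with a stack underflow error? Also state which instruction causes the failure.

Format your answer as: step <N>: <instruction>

Answer: step 7: add

Derivation:
Step 1 ('push 8'): stack = [8], depth = 1
Step 2 ('neg'): stack = [-8], depth = 1
Step 3 ('push 0'): stack = [-8, 0], depth = 2
Step 4 ('push -6'): stack = [-8, 0, -6], depth = 3
Step 5 ('pop'): stack = [-8, 0], depth = 2
Step 6 ('pop'): stack = [-8], depth = 1
Step 7 ('add'): needs 2 value(s) but depth is 1 — STACK UNDERFLOW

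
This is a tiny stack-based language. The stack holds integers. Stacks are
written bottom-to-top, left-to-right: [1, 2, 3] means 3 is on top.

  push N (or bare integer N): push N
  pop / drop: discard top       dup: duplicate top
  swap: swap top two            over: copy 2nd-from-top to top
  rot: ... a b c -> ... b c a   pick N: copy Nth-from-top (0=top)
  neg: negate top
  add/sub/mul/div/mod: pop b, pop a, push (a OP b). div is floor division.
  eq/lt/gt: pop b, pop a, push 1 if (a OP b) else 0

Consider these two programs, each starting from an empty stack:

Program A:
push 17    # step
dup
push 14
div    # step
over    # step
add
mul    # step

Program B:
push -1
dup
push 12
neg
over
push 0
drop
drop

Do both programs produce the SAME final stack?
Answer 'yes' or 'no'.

Answer: no

Derivation:
Program A trace:
  After 'push 17': [17]
  After 'dup': [17, 17]
  After 'push 14': [17, 17, 14]
  After 'div': [17, 1]
  After 'over': [17, 1, 17]
  After 'add': [17, 18]
  After 'mul': [306]
Program A final stack: [306]

Program B trace:
  After 'push -1': [-1]
  After 'dup': [-1, -1]
  After 'push 12': [-1, -1, 12]
  After 'neg': [-1, -1, -12]
  After 'over': [-1, -1, -12, -1]
  After 'push 0': [-1, -1, -12, -1, 0]
  After 'drop': [-1, -1, -12, -1]
  After 'drop': [-1, -1, -12]
Program B final stack: [-1, -1, -12]
Same: no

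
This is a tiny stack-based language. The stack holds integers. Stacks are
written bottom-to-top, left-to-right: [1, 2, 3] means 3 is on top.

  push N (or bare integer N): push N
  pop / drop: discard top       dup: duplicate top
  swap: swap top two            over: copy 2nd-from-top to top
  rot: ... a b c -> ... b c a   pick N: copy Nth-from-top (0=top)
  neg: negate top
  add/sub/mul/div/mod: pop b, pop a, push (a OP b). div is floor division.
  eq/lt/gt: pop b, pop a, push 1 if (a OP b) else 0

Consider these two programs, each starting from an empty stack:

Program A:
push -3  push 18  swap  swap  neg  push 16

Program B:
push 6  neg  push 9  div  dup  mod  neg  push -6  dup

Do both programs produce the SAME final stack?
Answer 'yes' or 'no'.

Program A trace:
  After 'push -3': [-3]
  After 'push 18': [-3, 18]
  After 'swap': [18, -3]
  After 'swap': [-3, 18]
  After 'neg': [-3, -18]
  After 'push 16': [-3, -18, 16]
Program A final stack: [-3, -18, 16]

Program B trace:
  After 'push 6': [6]
  After 'neg': [-6]
  After 'push 9': [-6, 9]
  After 'div': [-1]
  After 'dup': [-1, -1]
  After 'mod': [0]
  After 'neg': [0]
  After 'push -6': [0, -6]
  After 'dup': [0, -6, -6]
Program B final stack: [0, -6, -6]
Same: no

Answer: no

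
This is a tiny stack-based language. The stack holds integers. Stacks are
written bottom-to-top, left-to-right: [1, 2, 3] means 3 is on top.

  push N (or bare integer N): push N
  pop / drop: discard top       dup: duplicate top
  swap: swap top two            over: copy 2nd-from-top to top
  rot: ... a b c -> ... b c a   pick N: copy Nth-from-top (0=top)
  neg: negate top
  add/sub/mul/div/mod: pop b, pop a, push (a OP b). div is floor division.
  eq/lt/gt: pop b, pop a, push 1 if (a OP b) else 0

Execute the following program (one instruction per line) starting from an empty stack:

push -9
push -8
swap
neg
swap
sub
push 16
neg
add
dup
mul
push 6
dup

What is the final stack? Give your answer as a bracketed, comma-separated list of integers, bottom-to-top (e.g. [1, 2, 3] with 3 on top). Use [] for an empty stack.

Answer: [1, 6, 6]

Derivation:
After 'push -9': [-9]
After 'push -8': [-9, -8]
After 'swap': [-8, -9]
After 'neg': [-8, 9]
After 'swap': [9, -8]
After 'sub': [17]
After 'push 16': [17, 16]
After 'neg': [17, -16]
After 'add': [1]
After 'dup': [1, 1]
After 'mul': [1]
After 'push 6': [1, 6]
After 'dup': [1, 6, 6]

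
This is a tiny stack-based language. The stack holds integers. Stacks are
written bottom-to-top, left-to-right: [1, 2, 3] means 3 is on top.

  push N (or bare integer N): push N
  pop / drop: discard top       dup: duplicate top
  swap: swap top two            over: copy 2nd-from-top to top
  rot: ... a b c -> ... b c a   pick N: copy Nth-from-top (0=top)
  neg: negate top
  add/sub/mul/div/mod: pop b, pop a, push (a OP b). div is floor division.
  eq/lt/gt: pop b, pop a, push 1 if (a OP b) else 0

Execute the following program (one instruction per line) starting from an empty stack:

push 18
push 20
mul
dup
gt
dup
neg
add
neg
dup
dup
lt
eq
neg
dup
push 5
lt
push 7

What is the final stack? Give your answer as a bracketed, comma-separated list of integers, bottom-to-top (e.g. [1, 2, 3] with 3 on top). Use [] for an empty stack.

Answer: [-1, 1, 7]

Derivation:
After 'push 18': [18]
After 'push 20': [18, 20]
After 'mul': [360]
After 'dup': [360, 360]
After 'gt': [0]
After 'dup': [0, 0]
After 'neg': [0, 0]
After 'add': [0]
After 'neg': [0]
After 'dup': [0, 0]
After 'dup': [0, 0, 0]
After 'lt': [0, 0]
After 'eq': [1]
After 'neg': [-1]
After 'dup': [-1, -1]
After 'push 5': [-1, -1, 5]
After 'lt': [-1, 1]
After 'push 7': [-1, 1, 7]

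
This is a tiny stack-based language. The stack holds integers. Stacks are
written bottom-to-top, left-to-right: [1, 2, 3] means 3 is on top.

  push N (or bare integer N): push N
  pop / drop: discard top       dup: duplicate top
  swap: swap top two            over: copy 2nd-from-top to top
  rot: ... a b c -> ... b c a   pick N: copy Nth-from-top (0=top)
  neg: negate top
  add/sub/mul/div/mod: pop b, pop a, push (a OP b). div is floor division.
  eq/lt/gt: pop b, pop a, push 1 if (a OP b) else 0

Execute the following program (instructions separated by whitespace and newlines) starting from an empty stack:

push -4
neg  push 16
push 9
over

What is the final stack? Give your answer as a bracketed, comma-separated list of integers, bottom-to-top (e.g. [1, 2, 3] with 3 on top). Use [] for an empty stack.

After 'push -4': [-4]
After 'neg': [4]
After 'push 16': [4, 16]
After 'push 9': [4, 16, 9]
After 'over': [4, 16, 9, 16]

Answer: [4, 16, 9, 16]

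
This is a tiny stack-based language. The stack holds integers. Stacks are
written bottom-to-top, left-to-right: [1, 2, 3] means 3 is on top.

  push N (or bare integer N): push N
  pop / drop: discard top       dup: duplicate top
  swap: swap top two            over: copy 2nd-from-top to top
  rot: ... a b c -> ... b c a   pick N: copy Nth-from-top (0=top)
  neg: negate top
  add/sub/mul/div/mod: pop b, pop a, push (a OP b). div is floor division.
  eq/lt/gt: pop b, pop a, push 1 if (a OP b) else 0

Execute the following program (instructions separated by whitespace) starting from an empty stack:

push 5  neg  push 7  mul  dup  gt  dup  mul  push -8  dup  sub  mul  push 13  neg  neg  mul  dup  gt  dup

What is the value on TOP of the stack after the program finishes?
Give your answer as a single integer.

After 'push 5': [5]
After 'neg': [-5]
After 'push 7': [-5, 7]
After 'mul': [-35]
After 'dup': [-35, -35]
After 'gt': [0]
After 'dup': [0, 0]
After 'mul': [0]
After 'push -8': [0, -8]
After 'dup': [0, -8, -8]
After 'sub': [0, 0]
After 'mul': [0]
After 'push 13': [0, 13]
After 'neg': [0, -13]
After 'neg': [0, 13]
After 'mul': [0]
After 'dup': [0, 0]
After 'gt': [0]
After 'dup': [0, 0]

Answer: 0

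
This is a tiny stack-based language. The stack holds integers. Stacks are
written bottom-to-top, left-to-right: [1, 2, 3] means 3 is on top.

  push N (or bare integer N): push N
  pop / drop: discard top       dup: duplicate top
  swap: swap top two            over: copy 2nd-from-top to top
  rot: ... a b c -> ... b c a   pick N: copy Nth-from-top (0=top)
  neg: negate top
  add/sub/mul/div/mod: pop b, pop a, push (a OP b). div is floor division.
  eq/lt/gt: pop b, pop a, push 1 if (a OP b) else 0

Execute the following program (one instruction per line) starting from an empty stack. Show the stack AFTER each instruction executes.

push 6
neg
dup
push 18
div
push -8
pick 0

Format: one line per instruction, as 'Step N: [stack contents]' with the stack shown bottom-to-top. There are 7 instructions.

Step 1: [6]
Step 2: [-6]
Step 3: [-6, -6]
Step 4: [-6, -6, 18]
Step 5: [-6, -1]
Step 6: [-6, -1, -8]
Step 7: [-6, -1, -8, -8]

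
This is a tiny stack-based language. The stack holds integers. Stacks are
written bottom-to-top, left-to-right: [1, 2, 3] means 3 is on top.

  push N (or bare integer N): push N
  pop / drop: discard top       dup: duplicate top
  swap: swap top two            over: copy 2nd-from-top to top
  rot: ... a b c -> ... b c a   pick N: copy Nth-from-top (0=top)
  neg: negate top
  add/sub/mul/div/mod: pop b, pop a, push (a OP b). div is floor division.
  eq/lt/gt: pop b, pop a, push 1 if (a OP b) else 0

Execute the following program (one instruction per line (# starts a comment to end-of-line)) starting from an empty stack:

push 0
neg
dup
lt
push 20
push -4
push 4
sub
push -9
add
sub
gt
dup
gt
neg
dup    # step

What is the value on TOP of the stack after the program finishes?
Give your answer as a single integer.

After 'push 0': [0]
After 'neg': [0]
After 'dup': [0, 0]
After 'lt': [0]
After 'push 20': [0, 20]
After 'push -4': [0, 20, -4]
After 'push 4': [0, 20, -4, 4]
After 'sub': [0, 20, -8]
After 'push -9': [0, 20, -8, -9]
After 'add': [0, 20, -17]
After 'sub': [0, 37]
After 'gt': [0]
After 'dup': [0, 0]
After 'gt': [0]
After 'neg': [0]
After 'dup': [0, 0]

Answer: 0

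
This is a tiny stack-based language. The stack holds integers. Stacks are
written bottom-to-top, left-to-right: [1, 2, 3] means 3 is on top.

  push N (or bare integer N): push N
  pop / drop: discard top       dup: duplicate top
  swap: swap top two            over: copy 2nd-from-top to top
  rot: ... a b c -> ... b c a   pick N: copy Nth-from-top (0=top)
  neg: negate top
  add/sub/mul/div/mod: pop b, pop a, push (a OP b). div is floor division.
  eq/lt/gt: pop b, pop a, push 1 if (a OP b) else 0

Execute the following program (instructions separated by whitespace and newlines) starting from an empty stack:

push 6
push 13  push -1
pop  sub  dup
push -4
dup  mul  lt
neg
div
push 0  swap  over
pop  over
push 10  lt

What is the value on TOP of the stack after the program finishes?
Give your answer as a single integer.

After 'push 6': [6]
After 'push 13': [6, 13]
After 'push -1': [6, 13, -1]
After 'pop': [6, 13]
After 'sub': [-7]
After 'dup': [-7, -7]
After 'push -4': [-7, -7, -4]
After 'dup': [-7, -7, -4, -4]
After 'mul': [-7, -7, 16]
After 'lt': [-7, 1]
After 'neg': [-7, -1]
After 'div': [7]
After 'push 0': [7, 0]
After 'swap': [0, 7]
After 'over': [0, 7, 0]
After 'pop': [0, 7]
After 'over': [0, 7, 0]
After 'push 10': [0, 7, 0, 10]
After 'lt': [0, 7, 1]

Answer: 1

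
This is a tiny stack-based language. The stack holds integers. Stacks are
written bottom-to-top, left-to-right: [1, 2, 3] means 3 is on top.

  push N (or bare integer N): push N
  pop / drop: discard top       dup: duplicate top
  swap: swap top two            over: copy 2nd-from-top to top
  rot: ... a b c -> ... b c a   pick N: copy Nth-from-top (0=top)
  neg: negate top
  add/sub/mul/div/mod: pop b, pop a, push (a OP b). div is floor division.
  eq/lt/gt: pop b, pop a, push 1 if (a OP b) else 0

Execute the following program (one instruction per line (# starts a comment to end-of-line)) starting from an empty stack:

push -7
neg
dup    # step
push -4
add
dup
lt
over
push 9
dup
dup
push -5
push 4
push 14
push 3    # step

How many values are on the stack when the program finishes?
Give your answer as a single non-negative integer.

Answer: 10

Derivation:
After 'push -7': stack = [-7] (depth 1)
After 'neg': stack = [7] (depth 1)
After 'dup': stack = [7, 7] (depth 2)
After 'push -4': stack = [7, 7, -4] (depth 3)
After 'add': stack = [7, 3] (depth 2)
After 'dup': stack = [7, 3, 3] (depth 3)
After 'lt': stack = [7, 0] (depth 2)
After 'over': stack = [7, 0, 7] (depth 3)
After 'push 9': stack = [7, 0, 7, 9] (depth 4)
After 'dup': stack = [7, 0, 7, 9, 9] (depth 5)
After 'dup': stack = [7, 0, 7, 9, 9, 9] (depth 6)
After 'push -5': stack = [7, 0, 7, 9, 9, 9, -5] (depth 7)
After 'push 4': stack = [7, 0, 7, 9, 9, 9, -5, 4] (depth 8)
After 'push 14': stack = [7, 0, 7, 9, 9, 9, -5, 4, 14] (depth 9)
After 'push 3': stack = [7, 0, 7, 9, 9, 9, -5, 4, 14, 3] (depth 10)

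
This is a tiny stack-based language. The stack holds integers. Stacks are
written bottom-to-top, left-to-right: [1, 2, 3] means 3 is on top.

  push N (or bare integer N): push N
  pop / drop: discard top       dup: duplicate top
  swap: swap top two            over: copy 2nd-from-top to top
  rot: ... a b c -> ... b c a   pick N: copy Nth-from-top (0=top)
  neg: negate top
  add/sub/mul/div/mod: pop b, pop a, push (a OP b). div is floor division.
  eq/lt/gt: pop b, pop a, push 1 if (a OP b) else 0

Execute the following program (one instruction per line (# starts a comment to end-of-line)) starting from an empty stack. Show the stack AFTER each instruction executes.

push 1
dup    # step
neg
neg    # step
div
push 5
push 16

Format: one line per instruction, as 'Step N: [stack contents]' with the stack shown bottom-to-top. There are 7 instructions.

Step 1: [1]
Step 2: [1, 1]
Step 3: [1, -1]
Step 4: [1, 1]
Step 5: [1]
Step 6: [1, 5]
Step 7: [1, 5, 16]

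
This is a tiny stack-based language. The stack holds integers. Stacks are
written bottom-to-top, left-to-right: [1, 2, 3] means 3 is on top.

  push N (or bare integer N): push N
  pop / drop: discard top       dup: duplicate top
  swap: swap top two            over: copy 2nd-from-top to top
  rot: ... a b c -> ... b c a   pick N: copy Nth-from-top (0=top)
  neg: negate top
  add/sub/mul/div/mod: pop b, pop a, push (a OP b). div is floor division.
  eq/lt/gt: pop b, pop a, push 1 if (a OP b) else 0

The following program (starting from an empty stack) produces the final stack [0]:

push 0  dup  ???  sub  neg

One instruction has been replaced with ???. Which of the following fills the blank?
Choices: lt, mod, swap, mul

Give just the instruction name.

Answer: swap

Derivation:
Stack before ???: [0, 0]
Stack after ???:  [0, 0]
Checking each choice:
  lt: stack underflow (need 2, have 1)
  mod: modulo by zero
  swap: MATCH
  mul: stack underflow (need 2, have 1)


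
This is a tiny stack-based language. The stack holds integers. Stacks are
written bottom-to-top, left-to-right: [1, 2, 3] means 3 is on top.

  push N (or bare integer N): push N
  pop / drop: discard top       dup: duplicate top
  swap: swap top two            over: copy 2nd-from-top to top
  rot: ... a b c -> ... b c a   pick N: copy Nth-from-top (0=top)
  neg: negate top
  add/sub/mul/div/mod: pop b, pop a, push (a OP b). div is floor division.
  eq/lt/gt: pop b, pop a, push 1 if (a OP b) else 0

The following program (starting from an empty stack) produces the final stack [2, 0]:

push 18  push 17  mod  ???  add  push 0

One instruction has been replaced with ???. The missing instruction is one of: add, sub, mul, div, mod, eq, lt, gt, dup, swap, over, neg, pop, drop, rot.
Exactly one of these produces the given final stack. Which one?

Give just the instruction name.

Stack before ???: [1]
Stack after ???:  [1, 1]
The instruction that transforms [1] -> [1, 1] is: dup

Answer: dup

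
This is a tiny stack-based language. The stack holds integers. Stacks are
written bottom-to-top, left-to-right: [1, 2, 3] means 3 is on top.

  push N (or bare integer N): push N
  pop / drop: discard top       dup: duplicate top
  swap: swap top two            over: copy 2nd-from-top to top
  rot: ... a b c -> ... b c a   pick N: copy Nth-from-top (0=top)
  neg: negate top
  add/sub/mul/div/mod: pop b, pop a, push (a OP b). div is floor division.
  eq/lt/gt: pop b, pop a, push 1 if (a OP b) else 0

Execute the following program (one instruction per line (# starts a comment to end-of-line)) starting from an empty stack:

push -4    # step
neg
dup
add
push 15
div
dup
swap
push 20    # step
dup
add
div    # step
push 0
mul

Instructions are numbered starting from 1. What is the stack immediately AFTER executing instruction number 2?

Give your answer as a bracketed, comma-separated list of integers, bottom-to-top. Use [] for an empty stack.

Step 1 ('push -4'): [-4]
Step 2 ('neg'): [4]

Answer: [4]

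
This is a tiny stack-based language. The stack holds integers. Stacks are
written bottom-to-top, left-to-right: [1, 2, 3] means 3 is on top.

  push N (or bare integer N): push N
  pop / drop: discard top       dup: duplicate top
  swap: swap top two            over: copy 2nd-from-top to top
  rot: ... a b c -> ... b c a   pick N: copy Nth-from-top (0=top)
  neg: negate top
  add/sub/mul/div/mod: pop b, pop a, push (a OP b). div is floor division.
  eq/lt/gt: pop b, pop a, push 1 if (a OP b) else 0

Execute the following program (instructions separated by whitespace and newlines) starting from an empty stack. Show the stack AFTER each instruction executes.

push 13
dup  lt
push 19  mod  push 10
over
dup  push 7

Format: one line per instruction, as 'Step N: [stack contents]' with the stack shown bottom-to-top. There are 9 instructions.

Step 1: [13]
Step 2: [13, 13]
Step 3: [0]
Step 4: [0, 19]
Step 5: [0]
Step 6: [0, 10]
Step 7: [0, 10, 0]
Step 8: [0, 10, 0, 0]
Step 9: [0, 10, 0, 0, 7]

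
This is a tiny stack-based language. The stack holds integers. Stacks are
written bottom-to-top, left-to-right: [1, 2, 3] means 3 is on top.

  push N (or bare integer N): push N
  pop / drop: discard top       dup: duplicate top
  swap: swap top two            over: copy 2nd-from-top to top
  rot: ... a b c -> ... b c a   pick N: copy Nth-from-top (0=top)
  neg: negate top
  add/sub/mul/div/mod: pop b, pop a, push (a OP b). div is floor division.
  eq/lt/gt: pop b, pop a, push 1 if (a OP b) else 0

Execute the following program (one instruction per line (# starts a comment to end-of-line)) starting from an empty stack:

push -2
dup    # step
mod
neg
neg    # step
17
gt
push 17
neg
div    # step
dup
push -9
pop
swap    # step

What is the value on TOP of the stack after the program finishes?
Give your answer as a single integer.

After 'push -2': [-2]
After 'dup': [-2, -2]
After 'mod': [0]
After 'neg': [0]
After 'neg': [0]
After 'push 17': [0, 17]
After 'gt': [0]
After 'push 17': [0, 17]
After 'neg': [0, -17]
After 'div': [0]
After 'dup': [0, 0]
After 'push -9': [0, 0, -9]
After 'pop': [0, 0]
After 'swap': [0, 0]

Answer: 0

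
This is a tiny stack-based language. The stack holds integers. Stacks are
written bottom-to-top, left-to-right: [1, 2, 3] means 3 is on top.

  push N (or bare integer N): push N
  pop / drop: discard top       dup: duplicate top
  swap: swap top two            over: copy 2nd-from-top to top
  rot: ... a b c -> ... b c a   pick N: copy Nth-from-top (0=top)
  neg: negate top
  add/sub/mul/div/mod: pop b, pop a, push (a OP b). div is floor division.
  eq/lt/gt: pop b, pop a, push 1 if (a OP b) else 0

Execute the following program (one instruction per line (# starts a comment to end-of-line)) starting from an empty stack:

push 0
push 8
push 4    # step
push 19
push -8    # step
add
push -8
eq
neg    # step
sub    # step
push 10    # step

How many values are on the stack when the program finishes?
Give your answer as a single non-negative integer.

After 'push 0': stack = [0] (depth 1)
After 'push 8': stack = [0, 8] (depth 2)
After 'push 4': stack = [0, 8, 4] (depth 3)
After 'push 19': stack = [0, 8, 4, 19] (depth 4)
After 'push -8': stack = [0, 8, 4, 19, -8] (depth 5)
After 'add': stack = [0, 8, 4, 11] (depth 4)
After 'push -8': stack = [0, 8, 4, 11, -8] (depth 5)
After 'eq': stack = [0, 8, 4, 0] (depth 4)
After 'neg': stack = [0, 8, 4, 0] (depth 4)
After 'sub': stack = [0, 8, 4] (depth 3)
After 'push 10': stack = [0, 8, 4, 10] (depth 4)

Answer: 4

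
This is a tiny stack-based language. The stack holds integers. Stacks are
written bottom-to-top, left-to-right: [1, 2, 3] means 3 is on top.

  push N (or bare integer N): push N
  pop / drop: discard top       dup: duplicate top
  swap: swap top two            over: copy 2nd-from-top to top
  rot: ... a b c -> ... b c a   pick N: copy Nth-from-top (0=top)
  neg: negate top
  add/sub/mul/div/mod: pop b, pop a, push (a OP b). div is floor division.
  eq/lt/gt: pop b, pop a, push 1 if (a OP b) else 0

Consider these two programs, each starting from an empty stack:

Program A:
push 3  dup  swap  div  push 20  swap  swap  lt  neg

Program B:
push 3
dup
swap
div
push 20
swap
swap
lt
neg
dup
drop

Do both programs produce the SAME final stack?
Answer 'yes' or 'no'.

Answer: yes

Derivation:
Program A trace:
  After 'push 3': [3]
  After 'dup': [3, 3]
  After 'swap': [3, 3]
  After 'div': [1]
  After 'push 20': [1, 20]
  After 'swap': [20, 1]
  After 'swap': [1, 20]
  After 'lt': [1]
  After 'neg': [-1]
Program A final stack: [-1]

Program B trace:
  After 'push 3': [3]
  After 'dup': [3, 3]
  After 'swap': [3, 3]
  After 'div': [1]
  After 'push 20': [1, 20]
  After 'swap': [20, 1]
  After 'swap': [1, 20]
  After 'lt': [1]
  After 'neg': [-1]
  After 'dup': [-1, -1]
  After 'drop': [-1]
Program B final stack: [-1]
Same: yes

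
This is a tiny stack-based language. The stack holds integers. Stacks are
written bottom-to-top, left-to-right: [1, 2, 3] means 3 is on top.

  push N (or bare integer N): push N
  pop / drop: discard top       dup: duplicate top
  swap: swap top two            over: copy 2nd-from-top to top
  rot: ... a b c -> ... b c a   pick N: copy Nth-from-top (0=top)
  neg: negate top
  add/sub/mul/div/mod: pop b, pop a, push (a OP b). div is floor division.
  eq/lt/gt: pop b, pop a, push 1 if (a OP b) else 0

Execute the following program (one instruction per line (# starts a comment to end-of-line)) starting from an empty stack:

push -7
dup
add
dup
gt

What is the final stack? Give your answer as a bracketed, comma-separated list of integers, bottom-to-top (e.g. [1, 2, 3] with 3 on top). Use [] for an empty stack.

Answer: [0]

Derivation:
After 'push -7': [-7]
After 'dup': [-7, -7]
After 'add': [-14]
After 'dup': [-14, -14]
After 'gt': [0]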